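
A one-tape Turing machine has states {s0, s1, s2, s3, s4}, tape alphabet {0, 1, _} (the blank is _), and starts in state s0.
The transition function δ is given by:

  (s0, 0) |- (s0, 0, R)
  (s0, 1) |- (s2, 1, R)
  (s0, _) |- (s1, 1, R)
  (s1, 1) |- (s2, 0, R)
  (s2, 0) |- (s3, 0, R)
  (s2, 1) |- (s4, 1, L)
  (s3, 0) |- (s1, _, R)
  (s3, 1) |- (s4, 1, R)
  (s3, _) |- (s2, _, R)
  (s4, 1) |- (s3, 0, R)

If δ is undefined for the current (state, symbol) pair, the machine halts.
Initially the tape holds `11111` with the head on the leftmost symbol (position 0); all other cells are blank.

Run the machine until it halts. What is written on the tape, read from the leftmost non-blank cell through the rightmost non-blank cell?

01010

state=s0 head=0 tape=[1]1111__   (s0,1)→(s2,1,R)
state=s2 head=1 tape=1[1]111__   (s2,1)→(s4,1,L)
state=s4 head=0 tape=[1]1111__   (s4,1)→(s3,0,R)
state=s3 head=1 tape=0[1]111__   (s3,1)→(s4,1,R)
state=s4 head=2 tape=01[1]11__   (s4,1)→(s3,0,R)
state=s3 head=3 tape=010[1]1__   (s3,1)→(s4,1,R)
state=s4 head=4 tape=0101[1]__   (s4,1)→(s3,0,R)
state=s3 head=5 tape=01010[_]_   (s3,_)→(s2,_,R)
state=s2 head=6 tape=01010_[_]
The non-blank tape span at halt is 01010.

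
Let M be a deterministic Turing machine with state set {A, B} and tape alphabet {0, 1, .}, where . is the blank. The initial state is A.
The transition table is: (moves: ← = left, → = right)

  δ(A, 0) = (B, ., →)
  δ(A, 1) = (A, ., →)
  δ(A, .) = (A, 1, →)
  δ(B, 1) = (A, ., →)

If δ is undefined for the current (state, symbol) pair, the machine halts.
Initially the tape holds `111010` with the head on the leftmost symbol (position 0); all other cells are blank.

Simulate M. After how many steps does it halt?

state=A head=0 tape=[1]11010.   (A,1)→(A,.,→)
state=A head=1 tape=.[1]1010.   (A,1)→(A,.,→)
state=A head=2 tape=..[1]010.   (A,1)→(A,.,→)
state=A head=3 tape=...[0]10.   (A,0)→(B,.,→)
state=B head=4 tape=....[1]0.   (B,1)→(A,.,→)
state=A head=5 tape=.....[0].   (A,0)→(B,.,→)
state=B head=6 tape=......[.]
M halts after 6 transitions.

6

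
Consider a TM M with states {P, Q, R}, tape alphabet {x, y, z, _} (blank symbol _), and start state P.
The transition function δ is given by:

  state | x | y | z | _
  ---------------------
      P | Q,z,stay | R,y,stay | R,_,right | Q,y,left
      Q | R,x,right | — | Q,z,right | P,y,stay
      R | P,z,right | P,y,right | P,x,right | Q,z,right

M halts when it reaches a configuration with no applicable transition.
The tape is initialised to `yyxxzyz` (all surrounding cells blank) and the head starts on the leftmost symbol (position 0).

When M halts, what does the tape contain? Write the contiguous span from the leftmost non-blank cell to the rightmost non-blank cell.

yyzxxy_zyy

state=P head=0 tape=[y]yxxzyz___   (P,y)→(R,y,stay)
state=R head=0 tape=[y]yxxzyz___   (R,y)→(P,y,right)
state=P head=1 tape=y[y]xxzyz___   (P,y)→(R,y,stay)
state=R head=1 tape=y[y]xxzyz___   (R,y)→(P,y,right)
state=P head=2 tape=yy[x]xzyz___   (P,x)→(Q,z,stay)
state=Q head=2 tape=yy[z]xzyz___   (Q,z)→(Q,z,right)
state=Q head=3 tape=yyz[x]zyz___   (Q,x)→(R,x,right)
state=R head=4 tape=yyzx[z]yz___   (R,z)→(P,x,right)
state=P head=5 tape=yyzxx[y]z___   (P,y)→(R,y,stay)
state=R head=5 tape=yyzxx[y]z___   (R,y)→(P,y,right)
state=P head=6 tape=yyzxxy[z]___   (P,z)→(R,_,right)
state=R head=7 tape=yyzxxy_[_]__   (R,_)→(Q,z,right)
state=Q head=8 tape=yyzxxy_z[_]_   (Q,_)→(P,y,stay)
state=P head=8 tape=yyzxxy_z[y]_   (P,y)→(R,y,stay)
state=R head=8 tape=yyzxxy_z[y]_   (R,y)→(P,y,right)
state=P head=9 tape=yyzxxy_zy[_]   (P,_)→(Q,y,left)
state=Q head=8 tape=yyzxxy_z[y]y
The non-blank tape span at halt is yyzxxy_zyy.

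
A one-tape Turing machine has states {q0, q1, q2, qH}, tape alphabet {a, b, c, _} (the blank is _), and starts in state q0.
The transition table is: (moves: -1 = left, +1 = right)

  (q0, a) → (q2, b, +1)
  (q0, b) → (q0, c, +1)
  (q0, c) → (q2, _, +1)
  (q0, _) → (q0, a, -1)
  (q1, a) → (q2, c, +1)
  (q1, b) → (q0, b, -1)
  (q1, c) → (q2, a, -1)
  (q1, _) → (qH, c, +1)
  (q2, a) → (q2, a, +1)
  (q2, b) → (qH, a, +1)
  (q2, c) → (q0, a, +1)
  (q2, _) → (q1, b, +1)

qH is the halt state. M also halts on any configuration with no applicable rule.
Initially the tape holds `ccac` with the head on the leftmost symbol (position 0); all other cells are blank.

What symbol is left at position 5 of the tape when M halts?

state=q0 head=0 tape=[c]cac____   (q0,c)→(q2,_,+1)
state=q2 head=1 tape=_[c]ac____   (q2,c)→(q0,a,+1)
state=q0 head=2 tape=_a[a]c____   (q0,a)→(q2,b,+1)
state=q2 head=3 tape=_ab[c]____   (q2,c)→(q0,a,+1)
state=q0 head=4 tape=_aba[_]___   (q0,_)→(q0,a,-1)
state=q0 head=3 tape=_ab[a]a___   (q0,a)→(q2,b,+1)
state=q2 head=4 tape=_abb[a]___   (q2,a)→(q2,a,+1)
state=q2 head=5 tape=_abba[_]__   (q2,_)→(q1,b,+1)
state=q1 head=6 tape=_abbab[_]_   (q1,_)→(qH,c,+1)
state=qH head=7 tape=_abbabc[_]
Cell 5 holds b when M halts.

b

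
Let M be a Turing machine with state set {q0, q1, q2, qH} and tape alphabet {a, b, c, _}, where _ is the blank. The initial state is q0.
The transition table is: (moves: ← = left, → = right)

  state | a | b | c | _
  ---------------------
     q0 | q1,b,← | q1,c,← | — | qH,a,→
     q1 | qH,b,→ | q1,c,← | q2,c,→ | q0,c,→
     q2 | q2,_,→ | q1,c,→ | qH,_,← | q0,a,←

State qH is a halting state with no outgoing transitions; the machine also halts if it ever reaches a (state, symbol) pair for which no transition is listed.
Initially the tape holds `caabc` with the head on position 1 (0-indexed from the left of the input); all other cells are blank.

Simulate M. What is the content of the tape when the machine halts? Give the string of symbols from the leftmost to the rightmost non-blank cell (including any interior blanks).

ccbbc

q0 | c[a]abc   read a → write b, move ←, go to q1
q1 | [c]babc   read c → write c, move →, go to q2
q2 | c[b]abc   read b → write c, move →, go to q1
q1 | cc[a]bc   read a → write b, move →, go to qH
qH | ccb[b]c
The non-blank tape span at halt is ccbbc.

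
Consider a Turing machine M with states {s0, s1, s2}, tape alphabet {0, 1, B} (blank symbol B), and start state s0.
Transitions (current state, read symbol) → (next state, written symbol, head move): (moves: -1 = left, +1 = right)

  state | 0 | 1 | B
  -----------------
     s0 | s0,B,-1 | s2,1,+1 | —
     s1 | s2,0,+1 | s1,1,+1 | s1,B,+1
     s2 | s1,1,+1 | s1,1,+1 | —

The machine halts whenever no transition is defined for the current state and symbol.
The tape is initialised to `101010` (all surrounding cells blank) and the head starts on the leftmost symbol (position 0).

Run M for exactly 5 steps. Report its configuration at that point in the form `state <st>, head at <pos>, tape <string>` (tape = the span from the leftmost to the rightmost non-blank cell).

s0 | [1]01010   read 1 → write 1, move +1, go to s2
s2 | 1[0]1010   read 0 → write 1, move +1, go to s1
s1 | 11[1]010   read 1 → write 1, move +1, go to s1
s1 | 111[0]10   read 0 → write 0, move +1, go to s2
s2 | 1110[1]0   read 1 → write 1, move +1, go to s1
s1 | 11101[0]
After 5 steps: state s1, head at 5, tape 111010.

state s1, head at 5, tape 111010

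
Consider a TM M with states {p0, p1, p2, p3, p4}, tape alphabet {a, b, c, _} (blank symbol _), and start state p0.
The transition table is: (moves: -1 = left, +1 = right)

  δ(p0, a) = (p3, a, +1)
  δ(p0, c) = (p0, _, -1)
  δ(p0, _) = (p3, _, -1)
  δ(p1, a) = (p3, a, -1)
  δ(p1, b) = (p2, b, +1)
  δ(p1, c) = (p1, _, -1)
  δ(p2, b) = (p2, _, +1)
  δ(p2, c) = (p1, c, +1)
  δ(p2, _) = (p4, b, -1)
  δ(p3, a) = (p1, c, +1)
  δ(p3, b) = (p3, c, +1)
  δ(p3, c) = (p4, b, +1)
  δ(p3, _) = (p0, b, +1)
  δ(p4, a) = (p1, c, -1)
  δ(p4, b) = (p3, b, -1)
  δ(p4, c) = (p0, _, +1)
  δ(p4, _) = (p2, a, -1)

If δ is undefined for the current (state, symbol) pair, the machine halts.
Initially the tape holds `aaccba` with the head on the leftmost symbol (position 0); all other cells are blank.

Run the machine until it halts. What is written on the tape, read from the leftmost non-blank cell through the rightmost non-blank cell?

bacb_ba

p0 | _[a]accba   read a → write a, move +1, go to p3
p3 | _a[a]ccba   read a → write c, move +1, go to p1
p1 | _ac[c]cba   read c → write _, move -1, go to p1
p1 | _a[c]_cba   read c → write _, move -1, go to p1
p1 | _[a]__cba   read a → write a, move -1, go to p3
p3 | [_]a__cba   read _ → write b, move +1, go to p0
p0 | b[a]__cba   read a → write a, move +1, go to p3
p3 | ba[_]_cba   read _ → write b, move +1, go to p0
p0 | bab[_]cba   read _ → write _, move -1, go to p3
p3 | ba[b]_cba   read b → write c, move +1, go to p3
p3 | bac[_]cba   read _ → write b, move +1, go to p0
p0 | bacb[c]ba   read c → write _, move -1, go to p0
p0 | bac[b]_ba
The non-blank tape span at halt is bacb_ba.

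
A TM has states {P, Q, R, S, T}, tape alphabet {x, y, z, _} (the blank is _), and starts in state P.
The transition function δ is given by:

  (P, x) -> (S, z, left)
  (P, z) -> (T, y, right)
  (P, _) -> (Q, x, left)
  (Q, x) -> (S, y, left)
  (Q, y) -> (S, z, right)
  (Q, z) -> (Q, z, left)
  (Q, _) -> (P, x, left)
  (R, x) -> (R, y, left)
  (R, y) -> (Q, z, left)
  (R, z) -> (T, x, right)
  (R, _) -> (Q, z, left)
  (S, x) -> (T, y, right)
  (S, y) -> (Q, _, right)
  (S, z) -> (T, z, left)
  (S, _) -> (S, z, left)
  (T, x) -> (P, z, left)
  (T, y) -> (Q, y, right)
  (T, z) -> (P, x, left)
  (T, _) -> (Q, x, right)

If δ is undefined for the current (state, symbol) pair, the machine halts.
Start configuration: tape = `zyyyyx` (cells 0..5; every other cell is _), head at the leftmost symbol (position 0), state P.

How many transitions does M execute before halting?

14

P | [z]yyyyx__   read z → write y, move right, go to T
T | y[y]yyyx__   read y → write y, move right, go to Q
Q | yy[y]yyx__   read y → write z, move right, go to S
S | yyz[y]yx__   read y → write _, move right, go to Q
Q | yyz_[y]x__   read y → write z, move right, go to S
S | yyz_z[x]__   read x → write y, move right, go to T
T | yyz_zy[_]_   read _ → write x, move right, go to Q
Q | yyz_zyx[_]   read _ → write x, move left, go to P
P | yyz_zy[x]x   read x → write z, move left, go to S
S | yyz_z[y]zx   read y → write _, move right, go to Q
Q | yyz_z_[z]x   read z → write z, move left, go to Q
Q | yyz_z[_]zx   read _ → write x, move left, go to P
P | yyz_[z]xzx   read z → write y, move right, go to T
T | yyz_y[x]zx   read x → write z, move left, go to P
P | yyz_[y]zzx
M halts after 14 transitions.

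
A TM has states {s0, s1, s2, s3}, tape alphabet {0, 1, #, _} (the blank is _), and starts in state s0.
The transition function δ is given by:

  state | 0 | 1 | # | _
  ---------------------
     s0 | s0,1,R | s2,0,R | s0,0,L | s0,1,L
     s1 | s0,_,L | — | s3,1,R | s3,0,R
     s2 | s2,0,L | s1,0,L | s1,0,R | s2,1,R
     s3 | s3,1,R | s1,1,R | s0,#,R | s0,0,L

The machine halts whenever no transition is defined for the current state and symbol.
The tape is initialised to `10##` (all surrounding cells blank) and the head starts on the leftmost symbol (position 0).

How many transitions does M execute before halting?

state=s0 head=0 tape=__[1]0##   (s0,1)→(s2,0,R)
state=s2 head=1 tape=__0[0]##   (s2,0)→(s2,0,L)
state=s2 head=0 tape=__[0]0##   (s2,0)→(s2,0,L)
state=s2 head=-1 tape=_[_]00##   (s2,_)→(s2,1,R)
state=s2 head=0 tape=_1[0]0##   (s2,0)→(s2,0,L)
state=s2 head=-1 tape=_[1]00##   (s2,1)→(s1,0,L)
state=s1 head=-2 tape=[_]000##   (s1,_)→(s3,0,R)
state=s3 head=-1 tape=0[0]00##   (s3,0)→(s3,1,R)
state=s3 head=0 tape=01[0]0##   (s3,0)→(s3,1,R)
state=s3 head=1 tape=011[0]##   (s3,0)→(s3,1,R)
state=s3 head=2 tape=0111[#]#   (s3,#)→(s0,#,R)
state=s0 head=3 tape=0111#[#]   (s0,#)→(s0,0,L)
state=s0 head=2 tape=0111[#]0   (s0,#)→(s0,0,L)
state=s0 head=1 tape=011[1]00   (s0,1)→(s2,0,R)
state=s2 head=2 tape=0110[0]0   (s2,0)→(s2,0,L)
state=s2 head=1 tape=011[0]00   (s2,0)→(s2,0,L)
state=s2 head=0 tape=01[1]000   (s2,1)→(s1,0,L)
state=s1 head=-1 tape=0[1]0000
M halts after 17 transitions.

17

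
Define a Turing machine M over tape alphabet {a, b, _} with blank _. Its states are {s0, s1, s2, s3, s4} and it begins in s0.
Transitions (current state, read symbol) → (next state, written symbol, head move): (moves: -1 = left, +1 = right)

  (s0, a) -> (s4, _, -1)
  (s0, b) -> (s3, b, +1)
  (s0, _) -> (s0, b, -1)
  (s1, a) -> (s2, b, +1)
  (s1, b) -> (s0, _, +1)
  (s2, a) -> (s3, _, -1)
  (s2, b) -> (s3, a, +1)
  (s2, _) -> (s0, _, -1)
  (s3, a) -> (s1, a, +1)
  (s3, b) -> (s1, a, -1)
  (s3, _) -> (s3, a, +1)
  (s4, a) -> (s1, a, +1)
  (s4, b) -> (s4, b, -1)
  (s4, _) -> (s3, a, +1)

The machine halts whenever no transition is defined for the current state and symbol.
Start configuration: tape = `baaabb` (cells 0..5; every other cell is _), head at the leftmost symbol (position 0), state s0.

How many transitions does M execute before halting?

27

s0 | _[b]aaabb   read b → write b, move +1, go to s3
s3 | _b[a]aabb   read a → write a, move +1, go to s1
s1 | _ba[a]abb   read a → write b, move +1, go to s2
s2 | _bab[a]bb   read a → write _, move -1, go to s3
s3 | _ba[b]_bb   read b → write a, move -1, go to s1
s1 | _b[a]a_bb   read a → write b, move +1, go to s2
s2 | _bb[a]_bb   read a → write _, move -1, go to s3
s3 | _b[b]__bb   read b → write a, move -1, go to s1
s1 | _[b]a__bb   read b → write _, move +1, go to s0
s0 | __[a]__bb   read a → write _, move -1, go to s4
s4 | _[_]___bb   read _ → write a, move +1, go to s3
s3 | _a[_]__bb   read _ → write a, move +1, go to s3
s3 | _aa[_]_bb   read _ → write a, move +1, go to s3
s3 | _aaa[_]bb   read _ → write a, move +1, go to s3
s3 | _aaaa[b]b   read b → write a, move -1, go to s1
s1 | _aaa[a]ab   read a → write b, move +1, go to s2
s2 | _aaab[a]b   read a → write _, move -1, go to s3
s3 | _aaa[b]_b   read b → write a, move -1, go to s1
s1 | _aa[a]a_b   read a → write b, move +1, go to s2
s2 | _aab[a]_b   read a → write _, move -1, go to s3
s3 | _aa[b]__b   read b → write a, move -1, go to s1
s1 | _a[a]a__b   read a → write b, move +1, go to s2
s2 | _ab[a]__b   read a → write _, move -1, go to s3
s3 | _a[b]___b   read b → write a, move -1, go to s1
s1 | _[a]a___b   read a → write b, move +1, go to s2
s2 | _b[a]___b   read a → write _, move -1, go to s3
s3 | _[b]____b   read b → write a, move -1, go to s1
s1 | [_]a____b
M halts after 27 transitions.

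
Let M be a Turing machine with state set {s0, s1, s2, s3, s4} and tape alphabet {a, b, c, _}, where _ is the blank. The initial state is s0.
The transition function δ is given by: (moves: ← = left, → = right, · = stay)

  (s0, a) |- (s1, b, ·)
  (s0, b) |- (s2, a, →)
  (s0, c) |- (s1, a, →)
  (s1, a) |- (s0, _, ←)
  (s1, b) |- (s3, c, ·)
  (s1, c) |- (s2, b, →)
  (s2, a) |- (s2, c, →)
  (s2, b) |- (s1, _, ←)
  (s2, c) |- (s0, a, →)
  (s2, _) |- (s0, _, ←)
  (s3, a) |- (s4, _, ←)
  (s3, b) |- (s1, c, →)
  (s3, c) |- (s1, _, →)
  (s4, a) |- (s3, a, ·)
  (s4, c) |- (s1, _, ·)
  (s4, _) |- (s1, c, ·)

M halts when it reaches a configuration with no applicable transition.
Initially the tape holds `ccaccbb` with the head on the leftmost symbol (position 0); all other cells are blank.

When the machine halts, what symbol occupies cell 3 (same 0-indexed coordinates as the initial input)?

state=s0 head=0 tape=[c]caccbb_   (s0,c)→(s1,a,→)
state=s1 head=1 tape=a[c]accbb_   (s1,c)→(s2,b,→)
state=s2 head=2 tape=ab[a]ccbb_   (s2,a)→(s2,c,→)
state=s2 head=3 tape=abc[c]cbb_   (s2,c)→(s0,a,→)
state=s0 head=4 tape=abca[c]bb_   (s0,c)→(s1,a,→)
state=s1 head=5 tape=abcaa[b]b_   (s1,b)→(s3,c,·)
state=s3 head=5 tape=abcaa[c]b_   (s3,c)→(s1,_,→)
state=s1 head=6 tape=abcaa_[b]_   (s1,b)→(s3,c,·)
state=s3 head=6 tape=abcaa_[c]_   (s3,c)→(s1,_,→)
state=s1 head=7 tape=abcaa__[_]
Cell 3 holds a when M halts.

a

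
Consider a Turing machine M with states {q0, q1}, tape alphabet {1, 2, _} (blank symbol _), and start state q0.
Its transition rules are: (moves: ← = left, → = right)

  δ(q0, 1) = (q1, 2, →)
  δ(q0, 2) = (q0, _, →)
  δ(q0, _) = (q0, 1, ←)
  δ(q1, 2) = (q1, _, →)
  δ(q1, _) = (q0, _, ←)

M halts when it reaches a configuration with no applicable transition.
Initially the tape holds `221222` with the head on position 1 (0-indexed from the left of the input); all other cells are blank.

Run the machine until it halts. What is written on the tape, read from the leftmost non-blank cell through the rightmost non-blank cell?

state=q0 head=1 tape=2[2]1222_   (q0,2)→(q0,_,→)
state=q0 head=2 tape=2_[1]222_   (q0,1)→(q1,2,→)
state=q1 head=3 tape=2_2[2]22_   (q1,2)→(q1,_,→)
state=q1 head=4 tape=2_2_[2]2_   (q1,2)→(q1,_,→)
state=q1 head=5 tape=2_2__[2]_   (q1,2)→(q1,_,→)
state=q1 head=6 tape=2_2___[_]   (q1,_)→(q0,_,←)
state=q0 head=5 tape=2_2__[_]_   (q0,_)→(q0,1,←)
state=q0 head=4 tape=2_2_[_]1_   (q0,_)→(q0,1,←)
state=q0 head=3 tape=2_2[_]11_   (q0,_)→(q0,1,←)
state=q0 head=2 tape=2_[2]111_   (q0,2)→(q0,_,→)
state=q0 head=3 tape=2__[1]11_   (q0,1)→(q1,2,→)
state=q1 head=4 tape=2__2[1]1_
The non-blank tape span at halt is 2__211.

2__211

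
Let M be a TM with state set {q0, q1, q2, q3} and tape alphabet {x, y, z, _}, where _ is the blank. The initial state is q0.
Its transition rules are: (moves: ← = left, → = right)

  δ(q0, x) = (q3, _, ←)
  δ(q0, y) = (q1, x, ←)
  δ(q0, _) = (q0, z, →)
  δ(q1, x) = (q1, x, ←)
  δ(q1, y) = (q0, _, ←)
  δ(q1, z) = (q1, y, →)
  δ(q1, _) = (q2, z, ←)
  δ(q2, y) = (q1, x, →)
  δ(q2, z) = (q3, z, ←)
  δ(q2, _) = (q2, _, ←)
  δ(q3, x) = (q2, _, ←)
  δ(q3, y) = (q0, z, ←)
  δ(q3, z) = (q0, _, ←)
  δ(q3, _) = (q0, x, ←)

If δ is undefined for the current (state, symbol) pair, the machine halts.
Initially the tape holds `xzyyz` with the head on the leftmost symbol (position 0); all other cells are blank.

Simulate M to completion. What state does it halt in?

q0

state=q0 head=0 tape=___[x]zyyz   (q0,x)→(q3,_,←)
state=q3 head=-1 tape=__[_]_zyyz   (q3,_)→(q0,x,←)
state=q0 head=-2 tape=_[_]x_zyyz   (q0,_)→(q0,z,→)
state=q0 head=-1 tape=_z[x]_zyyz   (q0,x)→(q3,_,←)
state=q3 head=-2 tape=_[z]__zyyz   (q3,z)→(q0,_,←)
state=q0 head=-3 tape=[_]___zyyz   (q0,_)→(q0,z,→)
state=q0 head=-2 tape=z[_]__zyyz   (q0,_)→(q0,z,→)
state=q0 head=-1 tape=zz[_]_zyyz   (q0,_)→(q0,z,→)
state=q0 head=0 tape=zzz[_]zyyz   (q0,_)→(q0,z,→)
state=q0 head=1 tape=zzzz[z]yyz
No transition is defined for (q0, z); M halts in state q0.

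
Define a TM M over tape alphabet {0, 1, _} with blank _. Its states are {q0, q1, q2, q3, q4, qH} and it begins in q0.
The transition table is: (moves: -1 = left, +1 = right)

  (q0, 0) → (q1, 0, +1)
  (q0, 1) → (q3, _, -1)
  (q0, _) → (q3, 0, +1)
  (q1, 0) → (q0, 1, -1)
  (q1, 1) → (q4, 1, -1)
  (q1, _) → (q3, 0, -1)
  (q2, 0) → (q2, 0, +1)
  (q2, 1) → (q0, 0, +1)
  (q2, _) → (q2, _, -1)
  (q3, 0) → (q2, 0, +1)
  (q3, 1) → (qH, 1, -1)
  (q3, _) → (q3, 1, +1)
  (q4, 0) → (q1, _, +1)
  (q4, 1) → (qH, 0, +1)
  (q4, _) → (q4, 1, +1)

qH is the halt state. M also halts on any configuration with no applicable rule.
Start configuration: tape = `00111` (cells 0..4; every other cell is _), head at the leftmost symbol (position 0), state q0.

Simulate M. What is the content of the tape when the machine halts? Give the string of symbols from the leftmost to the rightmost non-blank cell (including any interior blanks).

q0 | [0]0111   read 0 → write 0, move +1, go to q1
q1 | 0[0]111   read 0 → write 1, move -1, go to q0
q0 | [0]1111   read 0 → write 0, move +1, go to q1
q1 | 0[1]111   read 1 → write 1, move -1, go to q4
q4 | [0]1111   read 0 → write _, move +1, go to q1
q1 | _[1]111   read 1 → write 1, move -1, go to q4
q4 | [_]1111   read _ → write 1, move +1, go to q4
q4 | 1[1]111   read 1 → write 0, move +1, go to qH
qH | 10[1]11
The non-blank tape span at halt is 10111.

10111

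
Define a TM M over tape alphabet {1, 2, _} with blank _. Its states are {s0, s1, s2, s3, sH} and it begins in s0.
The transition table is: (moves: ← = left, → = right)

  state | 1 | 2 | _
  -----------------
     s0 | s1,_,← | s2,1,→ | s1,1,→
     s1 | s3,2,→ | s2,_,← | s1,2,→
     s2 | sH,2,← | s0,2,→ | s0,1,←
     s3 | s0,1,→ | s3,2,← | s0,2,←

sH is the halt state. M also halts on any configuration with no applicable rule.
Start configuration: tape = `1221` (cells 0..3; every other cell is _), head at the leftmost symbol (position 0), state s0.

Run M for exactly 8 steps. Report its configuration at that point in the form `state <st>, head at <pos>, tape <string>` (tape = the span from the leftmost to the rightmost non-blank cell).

state sH, head at 0, tape 222_1

state=s0 head=0 tape=_[1]221   (s0,1)→(s1,_,←)
state=s1 head=-1 tape=[_]_221   (s1,_)→(s1,2,→)
state=s1 head=0 tape=2[_]221   (s1,_)→(s1,2,→)
state=s1 head=1 tape=22[2]21   (s1,2)→(s2,_,←)
state=s2 head=0 tape=2[2]_21   (s2,2)→(s0,2,→)
state=s0 head=1 tape=22[_]21   (s0,_)→(s1,1,→)
state=s1 head=2 tape=221[2]1   (s1,2)→(s2,_,←)
state=s2 head=1 tape=22[1]_1   (s2,1)→(sH,2,←)
state=sH head=0 tape=2[2]2_1
After 8 steps: state sH, head at 0, tape 222_1.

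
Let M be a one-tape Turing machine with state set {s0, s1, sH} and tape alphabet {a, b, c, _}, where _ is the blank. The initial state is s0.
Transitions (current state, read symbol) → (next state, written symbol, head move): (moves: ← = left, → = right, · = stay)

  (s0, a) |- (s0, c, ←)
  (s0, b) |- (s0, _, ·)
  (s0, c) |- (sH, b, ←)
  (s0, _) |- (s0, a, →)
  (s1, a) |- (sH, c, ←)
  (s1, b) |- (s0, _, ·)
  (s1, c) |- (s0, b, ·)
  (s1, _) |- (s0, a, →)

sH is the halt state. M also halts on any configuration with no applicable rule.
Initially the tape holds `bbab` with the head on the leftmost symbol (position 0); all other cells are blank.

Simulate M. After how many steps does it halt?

9

state=s0 head=0 tape=_[b]bab   (s0,b)→(s0,_,·)
state=s0 head=0 tape=_[_]bab   (s0,_)→(s0,a,→)
state=s0 head=1 tape=_a[b]ab   (s0,b)→(s0,_,·)
state=s0 head=1 tape=_a[_]ab   (s0,_)→(s0,a,→)
state=s0 head=2 tape=_aa[a]b   (s0,a)→(s0,c,←)
state=s0 head=1 tape=_a[a]cb   (s0,a)→(s0,c,←)
state=s0 head=0 tape=_[a]ccb   (s0,a)→(s0,c,←)
state=s0 head=-1 tape=[_]cccb   (s0,_)→(s0,a,→)
state=s0 head=0 tape=a[c]ccb   (s0,c)→(sH,b,←)
state=sH head=-1 tape=[a]bccb
M halts after 9 transitions.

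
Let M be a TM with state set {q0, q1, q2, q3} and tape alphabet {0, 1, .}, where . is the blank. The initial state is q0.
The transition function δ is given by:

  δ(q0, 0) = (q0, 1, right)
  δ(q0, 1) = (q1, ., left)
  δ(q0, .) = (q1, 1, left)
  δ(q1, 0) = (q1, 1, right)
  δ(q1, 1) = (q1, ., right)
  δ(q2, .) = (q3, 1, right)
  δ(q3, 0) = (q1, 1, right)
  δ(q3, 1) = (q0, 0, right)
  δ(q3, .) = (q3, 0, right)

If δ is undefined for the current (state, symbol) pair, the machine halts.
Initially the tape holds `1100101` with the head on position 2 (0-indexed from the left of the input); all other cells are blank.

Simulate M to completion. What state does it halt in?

q0 | 11[0]0101   read 0 → write 1, move right, go to q0
q0 | 111[0]101   read 0 → write 1, move right, go to q0
q0 | 1111[1]01   read 1 → write ., move left, go to q1
q1 | 111[1].01   read 1 → write ., move right, go to q1
q1 | 111.[.]01
No transition is defined for (q1, .); M halts in state q1.

q1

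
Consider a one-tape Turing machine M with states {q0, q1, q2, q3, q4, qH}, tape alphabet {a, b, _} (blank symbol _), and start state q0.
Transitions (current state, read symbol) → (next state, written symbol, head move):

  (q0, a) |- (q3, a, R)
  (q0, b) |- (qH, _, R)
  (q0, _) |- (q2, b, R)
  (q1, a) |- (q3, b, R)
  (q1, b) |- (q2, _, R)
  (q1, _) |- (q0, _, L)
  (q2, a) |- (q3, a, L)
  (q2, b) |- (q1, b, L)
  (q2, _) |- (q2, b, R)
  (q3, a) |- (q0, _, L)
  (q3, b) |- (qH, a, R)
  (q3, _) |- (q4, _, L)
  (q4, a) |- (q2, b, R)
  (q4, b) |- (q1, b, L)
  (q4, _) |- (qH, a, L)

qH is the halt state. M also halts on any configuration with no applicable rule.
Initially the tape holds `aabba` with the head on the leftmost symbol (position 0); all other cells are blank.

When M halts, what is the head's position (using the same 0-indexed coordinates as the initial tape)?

q0 | [a]abba   read a → write a, move R, go to q3
q3 | a[a]bba   read a → write _, move L, go to q0
q0 | [a]_bba   read a → write a, move R, go to q3
q3 | a[_]bba   read _ → write _, move L, go to q4
q4 | [a]_bba   read a → write b, move R, go to q2
q2 | b[_]bba   read _ → write b, move R, go to q2
q2 | bb[b]ba   read b → write b, move L, go to q1
q1 | b[b]bba   read b → write _, move R, go to q2
q2 | b_[b]ba   read b → write b, move L, go to q1
q1 | b[_]bba   read _ → write _, move L, go to q0
q0 | [b]_bba   read b → write _, move R, go to qH
qH | _[_]bba
At halt the head is at cell 1.

1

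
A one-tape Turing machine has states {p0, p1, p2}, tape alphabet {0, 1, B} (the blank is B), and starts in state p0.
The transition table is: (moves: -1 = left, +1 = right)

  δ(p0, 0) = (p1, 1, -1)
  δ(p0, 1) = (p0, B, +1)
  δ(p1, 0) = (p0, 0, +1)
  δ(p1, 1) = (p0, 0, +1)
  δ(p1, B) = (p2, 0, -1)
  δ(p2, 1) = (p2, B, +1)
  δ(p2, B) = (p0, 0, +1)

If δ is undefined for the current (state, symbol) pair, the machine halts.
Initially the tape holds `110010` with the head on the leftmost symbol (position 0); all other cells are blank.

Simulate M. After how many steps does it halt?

p0 | [1]10010B   read 1 → write B, move +1, go to p0
p0 | B[1]0010B   read 1 → write B, move +1, go to p0
p0 | BB[0]010B   read 0 → write 1, move -1, go to p1
p1 | B[B]1010B   read B → write 0, move -1, go to p2
p2 | [B]01010B   read B → write 0, move +1, go to p0
p0 | 0[0]1010B   read 0 → write 1, move -1, go to p1
p1 | [0]11010B   read 0 → write 0, move +1, go to p0
p0 | 0[1]1010B   read 1 → write B, move +1, go to p0
p0 | 0B[1]010B   read 1 → write B, move +1, go to p0
p0 | 0BB[0]10B   read 0 → write 1, move -1, go to p1
p1 | 0B[B]110B   read B → write 0, move -1, go to p2
p2 | 0[B]0110B   read B → write 0, move +1, go to p0
p0 | 00[0]110B   read 0 → write 1, move -1, go to p1
p1 | 0[0]1110B   read 0 → write 0, move +1, go to p0
p0 | 00[1]110B   read 1 → write B, move +1, go to p0
p0 | 00B[1]10B   read 1 → write B, move +1, go to p0
p0 | 00BB[1]0B   read 1 → write B, move +1, go to p0
p0 | 00BBB[0]B   read 0 → write 1, move -1, go to p1
p1 | 00BB[B]1B   read B → write 0, move -1, go to p2
p2 | 00B[B]01B   read B → write 0, move +1, go to p0
p0 | 00B0[0]1B   read 0 → write 1, move -1, go to p1
p1 | 00B[0]11B   read 0 → write 0, move +1, go to p0
p0 | 00B0[1]1B   read 1 → write B, move +1, go to p0
p0 | 00B0B[1]B   read 1 → write B, move +1, go to p0
p0 | 00B0BB[B]
M halts after 24 transitions.

24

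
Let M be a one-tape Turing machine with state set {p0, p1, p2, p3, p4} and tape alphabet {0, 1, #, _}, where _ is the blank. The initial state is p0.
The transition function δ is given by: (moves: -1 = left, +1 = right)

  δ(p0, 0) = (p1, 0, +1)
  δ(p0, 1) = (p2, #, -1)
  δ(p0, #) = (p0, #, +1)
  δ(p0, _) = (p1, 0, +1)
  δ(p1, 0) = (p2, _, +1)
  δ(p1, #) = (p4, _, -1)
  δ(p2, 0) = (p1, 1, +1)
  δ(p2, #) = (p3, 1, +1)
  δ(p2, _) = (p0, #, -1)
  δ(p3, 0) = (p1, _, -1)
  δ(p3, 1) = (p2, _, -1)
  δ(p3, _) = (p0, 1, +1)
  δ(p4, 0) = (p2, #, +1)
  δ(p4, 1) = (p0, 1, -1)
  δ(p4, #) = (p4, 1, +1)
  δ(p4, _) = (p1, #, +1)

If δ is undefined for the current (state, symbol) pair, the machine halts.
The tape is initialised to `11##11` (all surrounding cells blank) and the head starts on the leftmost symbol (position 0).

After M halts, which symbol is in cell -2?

state=p0 head=0 tape=__[1]1##11   (p0,1)→(p2,#,-1)
state=p2 head=-1 tape=_[_]#1##11   (p2,_)→(p0,#,-1)
state=p0 head=-2 tape=[_]##1##11   (p0,_)→(p1,0,+1)
state=p1 head=-1 tape=0[#]#1##11   (p1,#)→(p4,_,-1)
state=p4 head=-2 tape=[0]_#1##11   (p4,0)→(p2,#,+1)
state=p2 head=-1 tape=#[_]#1##11   (p2,_)→(p0,#,-1)
state=p0 head=-2 tape=[#]##1##11   (p0,#)→(p0,#,+1)
state=p0 head=-1 tape=#[#]#1##11   (p0,#)→(p0,#,+1)
state=p0 head=0 tape=##[#]1##11   (p0,#)→(p0,#,+1)
state=p0 head=1 tape=###[1]##11   (p0,1)→(p2,#,-1)
state=p2 head=0 tape=##[#]###11   (p2,#)→(p3,1,+1)
state=p3 head=1 tape=##1[#]##11
Cell -2 holds # when M halts.

#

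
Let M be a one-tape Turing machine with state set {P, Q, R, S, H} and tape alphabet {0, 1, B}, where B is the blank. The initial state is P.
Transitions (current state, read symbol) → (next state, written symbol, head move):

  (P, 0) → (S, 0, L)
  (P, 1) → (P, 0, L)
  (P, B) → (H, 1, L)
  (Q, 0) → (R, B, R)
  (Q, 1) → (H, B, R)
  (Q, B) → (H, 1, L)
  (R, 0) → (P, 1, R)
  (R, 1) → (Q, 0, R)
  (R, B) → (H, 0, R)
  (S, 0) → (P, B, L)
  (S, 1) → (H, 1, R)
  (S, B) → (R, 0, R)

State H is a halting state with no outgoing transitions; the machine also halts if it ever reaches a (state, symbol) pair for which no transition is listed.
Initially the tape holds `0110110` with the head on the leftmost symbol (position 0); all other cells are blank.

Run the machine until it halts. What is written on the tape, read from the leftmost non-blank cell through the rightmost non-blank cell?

state=P head=0 tape=BB[0]110110   (P,0)→(S,0,L)
state=S head=-1 tape=B[B]0110110   (S,B)→(R,0,R)
state=R head=0 tape=B0[0]110110   (R,0)→(P,1,R)
state=P head=1 tape=B01[1]10110   (P,1)→(P,0,L)
state=P head=0 tape=B0[1]010110   (P,1)→(P,0,L)
state=P head=-1 tape=B[0]0010110   (P,0)→(S,0,L)
state=S head=-2 tape=[B]00010110   (S,B)→(R,0,R)
state=R head=-1 tape=0[0]0010110   (R,0)→(P,1,R)
state=P head=0 tape=01[0]010110   (P,0)→(S,0,L)
state=S head=-1 tape=0[1]0010110   (S,1)→(H,1,R)
state=H head=0 tape=01[0]010110
The non-blank tape span at halt is 010010110.

010010110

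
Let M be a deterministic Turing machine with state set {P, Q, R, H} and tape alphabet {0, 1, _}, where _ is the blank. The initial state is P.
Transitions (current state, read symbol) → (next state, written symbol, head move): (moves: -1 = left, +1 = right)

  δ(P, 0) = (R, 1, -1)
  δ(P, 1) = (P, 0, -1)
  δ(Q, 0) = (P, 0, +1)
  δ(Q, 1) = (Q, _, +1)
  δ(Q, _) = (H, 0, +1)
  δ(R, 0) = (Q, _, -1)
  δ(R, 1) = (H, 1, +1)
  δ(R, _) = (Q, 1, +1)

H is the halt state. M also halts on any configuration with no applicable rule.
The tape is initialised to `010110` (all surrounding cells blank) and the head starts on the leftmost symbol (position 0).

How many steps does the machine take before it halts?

18

state=P head=0 tape=_[0]10110   (P,0)→(R,1,-1)
state=R head=-1 tape=[_]110110   (R,_)→(Q,1,+1)
state=Q head=0 tape=1[1]10110   (Q,1)→(Q,_,+1)
state=Q head=1 tape=1_[1]0110   (Q,1)→(Q,_,+1)
state=Q head=2 tape=1__[0]110   (Q,0)→(P,0,+1)
state=P head=3 tape=1__0[1]10   (P,1)→(P,0,-1)
state=P head=2 tape=1__[0]010   (P,0)→(R,1,-1)
state=R head=1 tape=1_[_]1010   (R,_)→(Q,1,+1)
state=Q head=2 tape=1_1[1]010   (Q,1)→(Q,_,+1)
state=Q head=3 tape=1_1_[0]10   (Q,0)→(P,0,+1)
state=P head=4 tape=1_1_0[1]0   (P,1)→(P,0,-1)
state=P head=3 tape=1_1_[0]00   (P,0)→(R,1,-1)
state=R head=2 tape=1_1[_]100   (R,_)→(Q,1,+1)
state=Q head=3 tape=1_11[1]00   (Q,1)→(Q,_,+1)
state=Q head=4 tape=1_11_[0]0   (Q,0)→(P,0,+1)
state=P head=5 tape=1_11_0[0]   (P,0)→(R,1,-1)
state=R head=4 tape=1_11_[0]1   (R,0)→(Q,_,-1)
state=Q head=3 tape=1_11[_]_1   (Q,_)→(H,0,+1)
state=H head=4 tape=1_110[_]1
M halts after 18 transitions.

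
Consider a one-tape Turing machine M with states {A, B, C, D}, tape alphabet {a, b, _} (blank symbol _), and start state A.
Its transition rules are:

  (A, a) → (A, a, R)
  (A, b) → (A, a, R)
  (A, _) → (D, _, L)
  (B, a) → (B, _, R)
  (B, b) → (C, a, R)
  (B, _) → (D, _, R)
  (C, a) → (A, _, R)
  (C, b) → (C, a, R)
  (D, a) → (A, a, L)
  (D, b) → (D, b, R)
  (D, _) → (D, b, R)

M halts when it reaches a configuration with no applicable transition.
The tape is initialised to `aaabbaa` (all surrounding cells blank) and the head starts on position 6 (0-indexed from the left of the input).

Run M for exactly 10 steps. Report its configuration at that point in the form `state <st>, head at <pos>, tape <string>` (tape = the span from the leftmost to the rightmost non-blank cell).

state=A head=6 tape=aaabba[a]_   (A,a)→(A,a,R)
state=A head=7 tape=aaabbaa[_]   (A,_)→(D,_,L)
state=D head=6 tape=aaabba[a]_   (D,a)→(A,a,L)
state=A head=5 tape=aaabb[a]a_   (A,a)→(A,a,R)
state=A head=6 tape=aaabba[a]_   (A,a)→(A,a,R)
state=A head=7 tape=aaabbaa[_]   (A,_)→(D,_,L)
state=D head=6 tape=aaabba[a]_   (D,a)→(A,a,L)
state=A head=5 tape=aaabb[a]a_   (A,a)→(A,a,R)
state=A head=6 tape=aaabba[a]_   (A,a)→(A,a,R)
state=A head=7 tape=aaabbaa[_]   (A,_)→(D,_,L)
state=D head=6 tape=aaabba[a]_
After 10 steps: state D, head at 6, tape aaabbaa.

state D, head at 6, tape aaabbaa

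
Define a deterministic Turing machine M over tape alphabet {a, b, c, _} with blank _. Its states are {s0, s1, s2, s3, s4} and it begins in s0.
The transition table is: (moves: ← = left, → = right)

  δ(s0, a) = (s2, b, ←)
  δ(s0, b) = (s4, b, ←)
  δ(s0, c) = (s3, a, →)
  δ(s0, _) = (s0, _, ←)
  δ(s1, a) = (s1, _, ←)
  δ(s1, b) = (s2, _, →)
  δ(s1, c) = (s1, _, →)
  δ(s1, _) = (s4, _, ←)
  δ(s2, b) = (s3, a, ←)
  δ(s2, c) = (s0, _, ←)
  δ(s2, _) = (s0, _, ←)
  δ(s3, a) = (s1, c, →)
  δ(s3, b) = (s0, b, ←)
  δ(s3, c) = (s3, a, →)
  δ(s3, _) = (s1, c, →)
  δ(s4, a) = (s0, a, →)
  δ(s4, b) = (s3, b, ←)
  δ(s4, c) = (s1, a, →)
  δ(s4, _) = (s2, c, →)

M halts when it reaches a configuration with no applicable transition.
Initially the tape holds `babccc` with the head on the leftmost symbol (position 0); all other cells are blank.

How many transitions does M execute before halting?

s0 | _[b]abccc   read b → write b, move ←, go to s4
s4 | [_]babccc   read _ → write c, move →, go to s2
s2 | c[b]abccc   read b → write a, move ←, go to s3
s3 | [c]aabccc   read c → write a, move →, go to s3
s3 | a[a]abccc   read a → write c, move →, go to s1
s1 | ac[a]bccc   read a → write _, move ←, go to s1
s1 | a[c]_bccc   read c → write _, move →, go to s1
s1 | a_[_]bccc   read _ → write _, move ←, go to s4
s4 | a[_]_bccc   read _ → write c, move →, go to s2
s2 | ac[_]bccc   read _ → write _, move ←, go to s0
s0 | a[c]_bccc   read c → write a, move →, go to s3
s3 | aa[_]bccc   read _ → write c, move →, go to s1
s1 | aac[b]ccc   read b → write _, move →, go to s2
s2 | aac_[c]cc   read c → write _, move ←, go to s0
s0 | aac[_]_cc   read _ → write _, move ←, go to s0
s0 | aa[c]__cc   read c → write a, move →, go to s3
s3 | aaa[_]_cc   read _ → write c, move →, go to s1
s1 | aaac[_]cc   read _ → write _, move ←, go to s4
s4 | aaa[c]_cc   read c → write a, move →, go to s1
s1 | aaaa[_]cc   read _ → write _, move ←, go to s4
s4 | aaa[a]_cc   read a → write a, move →, go to s0
s0 | aaaa[_]cc   read _ → write _, move ←, go to s0
s0 | aaa[a]_cc   read a → write b, move ←, go to s2
s2 | aa[a]b_cc
M halts after 23 transitions.

23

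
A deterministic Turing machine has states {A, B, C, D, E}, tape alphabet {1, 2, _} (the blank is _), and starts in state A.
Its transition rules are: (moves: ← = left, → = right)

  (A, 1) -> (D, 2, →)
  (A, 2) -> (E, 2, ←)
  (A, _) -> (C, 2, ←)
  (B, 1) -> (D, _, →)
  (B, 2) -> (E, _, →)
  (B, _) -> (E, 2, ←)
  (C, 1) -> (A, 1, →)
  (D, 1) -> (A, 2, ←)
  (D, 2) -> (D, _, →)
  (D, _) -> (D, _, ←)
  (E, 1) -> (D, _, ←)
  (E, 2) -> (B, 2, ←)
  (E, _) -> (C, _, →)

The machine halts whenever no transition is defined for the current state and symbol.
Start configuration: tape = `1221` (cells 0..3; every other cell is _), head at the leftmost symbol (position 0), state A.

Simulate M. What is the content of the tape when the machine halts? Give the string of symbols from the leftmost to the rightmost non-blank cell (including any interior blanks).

state=A head=0 tape=[1]221   (A,1)→(D,2,→)
state=D head=1 tape=2[2]21   (D,2)→(D,_,→)
state=D head=2 tape=2_[2]1   (D,2)→(D,_,→)
state=D head=3 tape=2__[1]   (D,1)→(A,2,←)
state=A head=2 tape=2_[_]2   (A,_)→(C,2,←)
state=C head=1 tape=2[_]22
The non-blank tape span at halt is 2_22.

2_22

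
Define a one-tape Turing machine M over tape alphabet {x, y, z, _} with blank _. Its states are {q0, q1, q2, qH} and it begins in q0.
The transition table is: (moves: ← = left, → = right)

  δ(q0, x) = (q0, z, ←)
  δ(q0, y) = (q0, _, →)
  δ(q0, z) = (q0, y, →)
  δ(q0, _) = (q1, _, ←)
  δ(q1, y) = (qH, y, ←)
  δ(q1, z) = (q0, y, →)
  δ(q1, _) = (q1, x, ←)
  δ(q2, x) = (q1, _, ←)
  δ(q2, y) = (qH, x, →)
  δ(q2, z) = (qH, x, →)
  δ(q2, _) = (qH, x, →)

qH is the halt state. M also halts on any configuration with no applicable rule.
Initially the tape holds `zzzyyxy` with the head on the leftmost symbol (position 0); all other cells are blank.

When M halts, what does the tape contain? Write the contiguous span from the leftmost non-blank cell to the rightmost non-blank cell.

q0 | [z]zzyyxy   read z → write y, move →, go to q0
q0 | y[z]zyyxy   read z → write y, move →, go to q0
q0 | yy[z]yyxy   read z → write y, move →, go to q0
q0 | yyy[y]yxy   read y → write _, move →, go to q0
q0 | yyy_[y]xy   read y → write _, move →, go to q0
q0 | yyy__[x]y   read x → write z, move ←, go to q0
q0 | yyy_[_]zy   read _ → write _, move ←, go to q1
q1 | yyy[_]_zy   read _ → write x, move ←, go to q1
q1 | yy[y]x_zy   read y → write y, move ←, go to qH
qH | y[y]yx_zy
The non-blank tape span at halt is yyyx_zy.

yyyx_zy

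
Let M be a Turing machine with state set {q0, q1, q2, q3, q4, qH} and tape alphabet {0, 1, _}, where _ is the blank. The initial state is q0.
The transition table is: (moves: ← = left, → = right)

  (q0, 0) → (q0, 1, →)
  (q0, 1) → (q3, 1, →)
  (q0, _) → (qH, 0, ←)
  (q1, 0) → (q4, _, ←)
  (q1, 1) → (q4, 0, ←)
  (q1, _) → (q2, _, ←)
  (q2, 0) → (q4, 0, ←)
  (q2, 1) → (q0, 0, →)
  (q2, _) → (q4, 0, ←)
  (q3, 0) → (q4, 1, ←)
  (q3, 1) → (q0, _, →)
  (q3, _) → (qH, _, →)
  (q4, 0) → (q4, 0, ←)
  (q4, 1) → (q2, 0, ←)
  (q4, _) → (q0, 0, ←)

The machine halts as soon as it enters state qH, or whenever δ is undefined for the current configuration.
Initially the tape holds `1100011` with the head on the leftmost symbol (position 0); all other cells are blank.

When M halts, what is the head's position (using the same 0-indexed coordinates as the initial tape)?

q0 | [1]100011_   read 1 → write 1, move →, go to q3
q3 | 1[1]00011_   read 1 → write _, move →, go to q0
q0 | 1_[0]0011_   read 0 → write 1, move →, go to q0
q0 | 1_1[0]011_   read 0 → write 1, move →, go to q0
q0 | 1_11[0]11_   read 0 → write 1, move →, go to q0
q0 | 1_111[1]1_   read 1 → write 1, move →, go to q3
q3 | 1_1111[1]_   read 1 → write _, move →, go to q0
q0 | 1_1111_[_]   read _ → write 0, move ←, go to qH
qH | 1_1111[_]0
At halt the head is at cell 6.

6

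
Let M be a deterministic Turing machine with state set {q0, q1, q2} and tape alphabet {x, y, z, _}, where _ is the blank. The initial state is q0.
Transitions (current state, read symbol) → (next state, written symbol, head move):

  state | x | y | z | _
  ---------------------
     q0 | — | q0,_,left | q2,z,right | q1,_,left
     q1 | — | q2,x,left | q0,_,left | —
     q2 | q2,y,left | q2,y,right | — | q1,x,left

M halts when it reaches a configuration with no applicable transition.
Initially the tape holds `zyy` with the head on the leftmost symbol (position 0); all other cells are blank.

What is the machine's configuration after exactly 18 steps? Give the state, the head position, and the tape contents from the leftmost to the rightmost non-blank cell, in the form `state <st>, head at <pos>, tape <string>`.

q0 | [z]yy__   read z → write z, move right, go to q2
q2 | z[y]y__   read y → write y, move right, go to q2
q2 | zy[y]__   read y → write y, move right, go to q2
q2 | zyy[_]_   read _ → write x, move left, go to q1
q1 | zy[y]x_   read y → write x, move left, go to q2
q2 | z[y]xx_   read y → write y, move right, go to q2
q2 | zy[x]x_   read x → write y, move left, go to q2
q2 | z[y]yx_   read y → write y, move right, go to q2
q2 | zy[y]x_   read y → write y, move right, go to q2
q2 | zyy[x]_   read x → write y, move left, go to q2
q2 | zy[y]y_   read y → write y, move right, go to q2
q2 | zyy[y]_   read y → write y, move right, go to q2
q2 | zyyy[_]   read _ → write x, move left, go to q1
q1 | zyy[y]x   read y → write x, move left, go to q2
q2 | zy[y]xx   read y → write y, move right, go to q2
q2 | zyy[x]x   read x → write y, move left, go to q2
q2 | zy[y]yx   read y → write y, move right, go to q2
q2 | zyy[y]x   read y → write y, move right, go to q2
q2 | zyyy[x]
After 18 steps: state q2, head at 4, tape zyyyx.

state q2, head at 4, tape zyyyx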